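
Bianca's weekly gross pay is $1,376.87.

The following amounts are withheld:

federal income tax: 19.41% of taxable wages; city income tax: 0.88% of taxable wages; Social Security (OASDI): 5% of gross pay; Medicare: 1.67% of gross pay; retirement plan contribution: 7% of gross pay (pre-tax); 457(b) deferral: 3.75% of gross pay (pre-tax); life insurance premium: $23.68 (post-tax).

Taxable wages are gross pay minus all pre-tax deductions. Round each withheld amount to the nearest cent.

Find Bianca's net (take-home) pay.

Retirement plan contribution: $1,376.87 × 0.07 = $96.38
457(b) deferral: $1,376.87 × 0.0375 = $51.63
Pre-tax total = $96.38 + $51.63 = $148.01
Taxable wages = $1,376.87 − $148.01 = $1,228.86
City income tax: $1,228.86 × 0.0088 = $10.81
Federal income tax: $1,228.86 × 0.1941 = $238.52
Social Security (OASDI): $1,376.87 × 0.05 = $68.84
Medicare: $1,376.87 × 0.0167 = $22.99
Life insurance premium: $23.68
Total deductions = $96.38 + $51.63 + $10.81 + $238.52 + $68.84 + $22.99 + $23.68 = $512.85
Net pay = $1,376.87 − $512.85 = $864.02

$864.02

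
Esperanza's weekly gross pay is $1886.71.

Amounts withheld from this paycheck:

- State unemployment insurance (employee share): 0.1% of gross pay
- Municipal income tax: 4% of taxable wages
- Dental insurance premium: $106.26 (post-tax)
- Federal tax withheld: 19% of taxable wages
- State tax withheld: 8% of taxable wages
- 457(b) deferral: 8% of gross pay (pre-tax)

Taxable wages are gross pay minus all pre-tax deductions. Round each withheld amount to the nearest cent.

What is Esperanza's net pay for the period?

457(b) deferral: $1886.71 × 0.08 = $150.94
Taxable wages = $1886.71 − $150.94 = $1735.77
Federal tax withheld: $1735.77 × 0.19 = $329.80
Municipal income tax: $1735.77 × 0.04 = $69.43
State tax withheld: $1735.77 × 0.08 = $138.86
State unemployment insurance (employee share): $1886.71 × 0.001 = $1.89
Dental insurance premium: $106.26
Total deductions = $150.94 + $329.80 + $69.43 + $138.86 + $1.89 + $106.26 = $797.18
Net pay = $1886.71 − $797.18 = $1089.53

$1089.53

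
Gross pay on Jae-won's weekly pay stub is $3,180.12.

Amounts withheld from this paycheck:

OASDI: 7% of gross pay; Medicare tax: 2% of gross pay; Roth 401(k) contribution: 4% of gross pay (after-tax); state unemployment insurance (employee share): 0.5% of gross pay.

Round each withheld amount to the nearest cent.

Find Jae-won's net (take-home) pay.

$2,750.81

OASDI: $3,180.12 × 0.07 = $222.61
Medicare tax: $3,180.12 × 0.02 = $63.60
State unemployment insurance (employee share): $3,180.12 × 0.005 = $15.90
Roth 401(k) contribution: $3,180.12 × 0.04 = $127.20
Total deductions = $222.61 + $63.60 + $15.90 + $127.20 = $429.31
Net pay = $3,180.12 − $429.31 = $2,750.81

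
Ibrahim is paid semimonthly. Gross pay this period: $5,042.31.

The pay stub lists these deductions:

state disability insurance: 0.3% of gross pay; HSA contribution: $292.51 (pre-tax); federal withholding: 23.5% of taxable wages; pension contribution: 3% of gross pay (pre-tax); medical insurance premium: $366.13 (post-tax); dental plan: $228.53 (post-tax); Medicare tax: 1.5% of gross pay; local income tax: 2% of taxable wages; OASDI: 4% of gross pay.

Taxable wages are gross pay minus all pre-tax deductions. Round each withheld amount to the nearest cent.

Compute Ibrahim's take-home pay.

$2,538.80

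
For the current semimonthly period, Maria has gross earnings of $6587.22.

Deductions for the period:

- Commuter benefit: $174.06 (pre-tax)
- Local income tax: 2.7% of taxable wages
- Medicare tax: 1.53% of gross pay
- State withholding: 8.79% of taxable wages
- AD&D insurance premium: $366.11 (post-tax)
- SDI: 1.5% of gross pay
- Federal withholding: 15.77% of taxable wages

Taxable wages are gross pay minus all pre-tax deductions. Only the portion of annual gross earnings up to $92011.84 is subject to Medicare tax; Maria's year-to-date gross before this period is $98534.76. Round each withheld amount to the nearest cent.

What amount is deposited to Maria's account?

$4200.00

Commuter benefit: $174.06
Taxable wages = $6587.22 − $174.06 = $6413.16
Local income tax: $6413.16 × 0.027 = $173.16
Federal withholding: $6413.16 × 0.1577 = $1011.36
State withholding: $6413.16 × 0.0879 = $563.72
SDI: $6587.22 × 0.015 = $98.81
Medicare tax: annual cap $92011.84 already reached (YTD $98534.76), so $0.00
AD&D insurance premium: $366.11
Total deductions = $174.06 + $173.16 + $1011.36 + $563.72 + $98.81 + $0.00 + $366.11 = $2387.22
Net pay = $6587.22 − $2387.22 = $4200.00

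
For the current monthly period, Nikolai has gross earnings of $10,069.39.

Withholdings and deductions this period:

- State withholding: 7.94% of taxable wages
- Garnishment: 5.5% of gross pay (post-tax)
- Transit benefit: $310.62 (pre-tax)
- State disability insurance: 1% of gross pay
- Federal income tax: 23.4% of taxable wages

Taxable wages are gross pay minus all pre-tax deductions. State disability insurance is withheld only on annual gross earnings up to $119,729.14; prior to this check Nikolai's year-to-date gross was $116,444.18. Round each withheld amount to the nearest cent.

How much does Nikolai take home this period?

$6,113.70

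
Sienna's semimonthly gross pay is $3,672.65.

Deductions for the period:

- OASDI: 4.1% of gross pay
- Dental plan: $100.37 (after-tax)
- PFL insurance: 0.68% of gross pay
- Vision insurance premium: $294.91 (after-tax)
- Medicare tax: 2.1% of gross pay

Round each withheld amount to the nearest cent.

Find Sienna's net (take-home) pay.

Medicare tax: $3,672.65 × 0.021 = $77.13
PFL insurance: $3,672.65 × 0.0068 = $24.97
OASDI: $3,672.65 × 0.041 = $150.58
Vision insurance premium: $294.91
Dental plan: $100.37
Total deductions = $77.13 + $24.97 + $150.58 + $294.91 + $100.37 = $647.96
Net pay = $3,672.65 − $647.96 = $3,024.69

$3,024.69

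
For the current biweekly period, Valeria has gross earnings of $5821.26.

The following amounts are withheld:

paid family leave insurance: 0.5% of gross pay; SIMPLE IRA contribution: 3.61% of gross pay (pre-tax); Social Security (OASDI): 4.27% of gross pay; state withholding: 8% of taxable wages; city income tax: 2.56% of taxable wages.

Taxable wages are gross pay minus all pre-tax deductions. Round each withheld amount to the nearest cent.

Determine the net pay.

$4740.90

SIMPLE IRA contribution: $5821.26 × 0.0361 = $210.15
Taxable wages = $5821.26 − $210.15 = $5611.11
City income tax: $5611.11 × 0.0256 = $143.64
State withholding: $5611.11 × 0.08 = $448.89
Paid family leave insurance: $5821.26 × 0.005 = $29.11
Social Security (OASDI): $5821.26 × 0.0427 = $248.57
Total deductions = $210.15 + $143.64 + $448.89 + $29.11 + $248.57 = $1080.36
Net pay = $5821.26 − $1080.36 = $4740.90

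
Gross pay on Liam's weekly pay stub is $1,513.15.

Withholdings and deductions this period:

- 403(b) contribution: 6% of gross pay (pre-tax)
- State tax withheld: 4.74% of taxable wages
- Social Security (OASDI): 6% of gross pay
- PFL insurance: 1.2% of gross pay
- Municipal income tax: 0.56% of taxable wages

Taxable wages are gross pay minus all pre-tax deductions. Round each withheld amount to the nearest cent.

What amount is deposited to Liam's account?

$1,238.02

403(b) contribution: $1,513.15 × 0.06 = $90.79
Taxable wages = $1,513.15 − $90.79 = $1,422.36
Municipal income tax: $1,422.36 × 0.0056 = $7.97
State tax withheld: $1,422.36 × 0.0474 = $67.42
PFL insurance: $1,513.15 × 0.012 = $18.16
Social Security (OASDI): $1,513.15 × 0.06 = $90.79
Total deductions = $90.79 + $7.97 + $67.42 + $18.16 + $90.79 = $275.13
Net pay = $1,513.15 − $275.13 = $1,238.02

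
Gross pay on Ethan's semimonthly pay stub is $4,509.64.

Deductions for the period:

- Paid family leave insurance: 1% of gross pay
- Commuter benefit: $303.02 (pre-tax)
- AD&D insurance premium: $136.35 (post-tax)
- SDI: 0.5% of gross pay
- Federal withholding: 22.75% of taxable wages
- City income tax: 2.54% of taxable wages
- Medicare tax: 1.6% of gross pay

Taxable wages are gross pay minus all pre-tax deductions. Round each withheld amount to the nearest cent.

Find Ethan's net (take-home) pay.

Commuter benefit: $303.02
Taxable wages = $4,509.64 − $303.02 = $4,206.62
Federal withholding: $4,206.62 × 0.2275 = $957.01
City income tax: $4,206.62 × 0.0254 = $106.85
Paid family leave insurance: $4,509.64 × 0.01 = $45.10
Medicare tax: $4,509.64 × 0.016 = $72.15
SDI: $4,509.64 × 0.005 = $22.55
AD&D insurance premium: $136.35
Total deductions = $303.02 + $957.01 + $106.85 + $45.10 + $72.15 + $22.55 + $136.35 = $1,643.03
Net pay = $4,509.64 − $1,643.03 = $2,866.61

$2,866.61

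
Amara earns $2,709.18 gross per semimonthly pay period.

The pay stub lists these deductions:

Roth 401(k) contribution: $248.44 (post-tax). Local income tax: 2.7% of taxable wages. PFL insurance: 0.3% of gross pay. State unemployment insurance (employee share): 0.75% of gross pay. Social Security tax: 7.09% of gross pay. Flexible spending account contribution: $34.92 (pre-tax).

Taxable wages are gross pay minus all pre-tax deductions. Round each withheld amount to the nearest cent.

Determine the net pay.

Flexible spending account contribution: $34.92
Taxable wages = $2,709.18 − $34.92 = $2,674.26
Local income tax: $2,674.26 × 0.027 = $72.21
PFL insurance: $2,709.18 × 0.003 = $8.13
Social Security tax: $2,709.18 × 0.0709 = $192.08
State unemployment insurance (employee share): $2,709.18 × 0.0075 = $20.32
Roth 401(k) contribution: $248.44
Total deductions = $34.92 + $72.21 + $8.13 + $192.08 + $20.32 + $248.44 = $576.10
Net pay = $2,709.18 − $576.10 = $2,133.08

$2,133.08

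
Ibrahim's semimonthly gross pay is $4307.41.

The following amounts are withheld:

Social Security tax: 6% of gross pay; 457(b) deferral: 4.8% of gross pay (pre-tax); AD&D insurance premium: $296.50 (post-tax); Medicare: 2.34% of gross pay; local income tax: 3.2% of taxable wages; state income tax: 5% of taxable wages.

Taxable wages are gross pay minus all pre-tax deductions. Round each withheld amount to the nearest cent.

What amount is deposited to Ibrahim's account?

$3108.67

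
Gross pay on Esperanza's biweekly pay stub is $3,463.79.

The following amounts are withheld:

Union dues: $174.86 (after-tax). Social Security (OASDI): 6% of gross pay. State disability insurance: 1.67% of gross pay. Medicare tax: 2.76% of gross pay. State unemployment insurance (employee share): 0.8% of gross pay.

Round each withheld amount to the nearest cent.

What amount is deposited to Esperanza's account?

$2,899.94

State disability insurance: $3,463.79 × 0.0167 = $57.85
State unemployment insurance (employee share): $3,463.79 × 0.008 = $27.71
Social Security (OASDI): $3,463.79 × 0.06 = $207.83
Medicare tax: $3,463.79 × 0.0276 = $95.60
Union dues: $174.86
Total deductions = $57.85 + $27.71 + $207.83 + $95.60 + $174.86 = $563.85
Net pay = $3,463.79 − $563.85 = $2,899.94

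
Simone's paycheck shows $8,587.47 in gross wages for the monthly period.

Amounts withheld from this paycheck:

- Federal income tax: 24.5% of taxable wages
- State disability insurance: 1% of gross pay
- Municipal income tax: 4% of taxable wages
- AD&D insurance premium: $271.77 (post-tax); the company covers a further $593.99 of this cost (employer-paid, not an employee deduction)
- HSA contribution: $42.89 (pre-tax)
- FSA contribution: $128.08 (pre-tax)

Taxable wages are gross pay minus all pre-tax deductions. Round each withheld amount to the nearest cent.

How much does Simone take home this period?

HSA contribution: $42.89
FSA contribution: $128.08
Pre-tax total = $42.89 + $128.08 = $170.97
Taxable wages = $8,587.47 − $170.97 = $8,416.50
Municipal income tax: $8,416.50 × 0.04 = $336.66
Federal income tax: $8,416.50 × 0.245 = $2,062.04
State disability insurance: $8,587.47 × 0.01 = $85.87
AD&D insurance premium: $271.77
(Employer's $593.99 toward AD&D insurance premium is not withheld from the employee.)
Total deductions = $42.89 + $128.08 + $336.66 + $2,062.04 + $85.87 + $271.77 = $2,927.31
Net pay = $8,587.47 − $2,927.31 = $5,660.16

$5,660.16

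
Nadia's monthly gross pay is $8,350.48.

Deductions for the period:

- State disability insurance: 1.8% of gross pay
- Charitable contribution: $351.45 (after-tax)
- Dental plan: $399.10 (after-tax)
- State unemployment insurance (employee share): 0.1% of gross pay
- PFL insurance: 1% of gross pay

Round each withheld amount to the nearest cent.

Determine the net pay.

$7,357.77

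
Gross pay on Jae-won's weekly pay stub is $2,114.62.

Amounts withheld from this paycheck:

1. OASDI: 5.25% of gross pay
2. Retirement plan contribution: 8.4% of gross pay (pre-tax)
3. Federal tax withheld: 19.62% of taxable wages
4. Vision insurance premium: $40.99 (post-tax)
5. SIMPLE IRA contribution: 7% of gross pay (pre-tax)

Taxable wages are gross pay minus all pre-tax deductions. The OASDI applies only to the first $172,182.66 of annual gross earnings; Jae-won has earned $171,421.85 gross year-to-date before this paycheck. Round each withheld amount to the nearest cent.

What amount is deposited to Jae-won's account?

$1,357.04

Retirement plan contribution: $2,114.62 × 0.084 = $177.63
SIMPLE IRA contribution: $2,114.62 × 0.07 = $148.02
Pre-tax total = $177.63 + $148.02 = $325.65
Taxable wages = $2,114.62 − $325.65 = $1,788.97
Federal tax withheld: $1,788.97 × 0.1962 = $351.00
OASDI: only $172,182.66 − $171,421.85 = $760.81 of this check is subject → $760.81 × 0.0525 = $39.94
Vision insurance premium: $40.99
Total deductions = $177.63 + $148.02 + $351.00 + $39.94 + $40.99 = $757.58
Net pay = $2,114.62 − $757.58 = $1,357.04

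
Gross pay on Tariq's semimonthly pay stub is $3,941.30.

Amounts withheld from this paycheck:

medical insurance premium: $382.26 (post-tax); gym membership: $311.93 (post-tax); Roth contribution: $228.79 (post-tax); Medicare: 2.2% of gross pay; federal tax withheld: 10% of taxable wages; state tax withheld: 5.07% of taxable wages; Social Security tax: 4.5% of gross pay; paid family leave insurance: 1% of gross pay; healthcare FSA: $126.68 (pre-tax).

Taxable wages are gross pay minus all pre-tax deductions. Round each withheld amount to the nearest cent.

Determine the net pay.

$2,013.30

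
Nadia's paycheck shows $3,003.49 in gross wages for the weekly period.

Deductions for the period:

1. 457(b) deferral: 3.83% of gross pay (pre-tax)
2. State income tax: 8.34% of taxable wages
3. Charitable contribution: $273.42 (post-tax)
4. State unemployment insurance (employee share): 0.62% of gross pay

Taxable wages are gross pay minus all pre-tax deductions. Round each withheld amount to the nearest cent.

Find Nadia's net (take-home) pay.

$2,355.52

457(b) deferral: $3,003.49 × 0.0383 = $115.03
Taxable wages = $3,003.49 − $115.03 = $2,888.46
State income tax: $2,888.46 × 0.0834 = $240.90
State unemployment insurance (employee share): $3,003.49 × 0.0062 = $18.62
Charitable contribution: $273.42
Total deductions = $115.03 + $240.90 + $18.62 + $273.42 = $647.97
Net pay = $3,003.49 − $647.97 = $2,355.52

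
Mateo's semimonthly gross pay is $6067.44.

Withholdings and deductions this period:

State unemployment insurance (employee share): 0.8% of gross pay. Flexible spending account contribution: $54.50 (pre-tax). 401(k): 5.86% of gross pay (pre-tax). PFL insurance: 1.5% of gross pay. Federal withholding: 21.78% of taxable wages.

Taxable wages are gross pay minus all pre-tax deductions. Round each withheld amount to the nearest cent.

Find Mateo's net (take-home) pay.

$4285.66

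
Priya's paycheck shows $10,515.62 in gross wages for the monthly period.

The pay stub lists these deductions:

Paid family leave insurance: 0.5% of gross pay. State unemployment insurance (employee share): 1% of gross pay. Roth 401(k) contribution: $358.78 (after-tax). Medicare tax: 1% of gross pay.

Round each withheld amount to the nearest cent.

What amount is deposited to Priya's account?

Medicare tax: $10,515.62 × 0.01 = $105.16
State unemployment insurance (employee share): $10,515.62 × 0.01 = $105.16
Paid family leave insurance: $10,515.62 × 0.005 = $52.58
Roth 401(k) contribution: $358.78
Total deductions = $105.16 + $105.16 + $52.58 + $358.78 = $621.68
Net pay = $10,515.62 − $621.68 = $9,893.94

$9,893.94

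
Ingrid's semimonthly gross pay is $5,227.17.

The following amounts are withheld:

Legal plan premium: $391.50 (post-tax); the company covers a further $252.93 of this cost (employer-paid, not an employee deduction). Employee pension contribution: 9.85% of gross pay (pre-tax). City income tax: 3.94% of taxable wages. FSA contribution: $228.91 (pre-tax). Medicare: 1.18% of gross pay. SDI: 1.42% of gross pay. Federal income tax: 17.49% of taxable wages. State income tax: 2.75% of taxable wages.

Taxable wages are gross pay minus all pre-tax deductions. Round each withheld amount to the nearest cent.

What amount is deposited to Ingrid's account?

Employee pension contribution: $5,227.17 × 0.0985 = $514.88
FSA contribution: $228.91
Pre-tax total = $514.88 + $228.91 = $743.79
Taxable wages = $5,227.17 − $743.79 = $4,483.38
State income tax: $4,483.38 × 0.0275 = $123.29
City income tax: $4,483.38 × 0.0394 = $176.65
Federal income tax: $4,483.38 × 0.1749 = $784.14
SDI: $5,227.17 × 0.0142 = $74.23
Medicare: $5,227.17 × 0.0118 = $61.68
Legal plan premium: $391.50
(Employer's $252.93 toward legal plan premium is not withheld from the employee.)
Total deductions = $514.88 + $228.91 + $123.29 + $176.65 + $784.14 + $74.23 + $61.68 + $391.50 = $2,355.28
Net pay = $5,227.17 − $2,355.28 = $2,871.89

$2,871.89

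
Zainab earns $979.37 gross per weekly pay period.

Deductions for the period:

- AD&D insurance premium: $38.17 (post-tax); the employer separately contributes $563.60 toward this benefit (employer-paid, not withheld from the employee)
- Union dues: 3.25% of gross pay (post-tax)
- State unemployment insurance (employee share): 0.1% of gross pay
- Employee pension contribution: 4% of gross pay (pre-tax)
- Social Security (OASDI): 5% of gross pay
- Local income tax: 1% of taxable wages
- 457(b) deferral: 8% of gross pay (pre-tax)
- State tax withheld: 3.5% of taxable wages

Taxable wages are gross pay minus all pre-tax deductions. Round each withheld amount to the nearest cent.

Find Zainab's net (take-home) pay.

457(b) deferral: $979.37 × 0.08 = $78.35
Employee pension contribution: $979.37 × 0.04 = $39.17
Pre-tax total = $78.35 + $39.17 = $117.52
Taxable wages = $979.37 − $117.52 = $861.85
Local income tax: $861.85 × 0.01 = $8.62
State tax withheld: $861.85 × 0.035 = $30.16
Social Security (OASDI): $979.37 × 0.05 = $48.97
State unemployment insurance (employee share): $979.37 × 0.001 = $0.98
AD&D insurance premium: $38.17
Union dues: $979.37 × 0.0325 = $31.83
(Employer's $563.60 toward AD&D insurance premium is not withheld from the employee.)
Total deductions = $78.35 + $39.17 + $8.62 + $30.16 + $48.97 + $0.98 + $38.17 + $31.83 = $276.25
Net pay = $979.37 − $276.25 = $703.12

$703.12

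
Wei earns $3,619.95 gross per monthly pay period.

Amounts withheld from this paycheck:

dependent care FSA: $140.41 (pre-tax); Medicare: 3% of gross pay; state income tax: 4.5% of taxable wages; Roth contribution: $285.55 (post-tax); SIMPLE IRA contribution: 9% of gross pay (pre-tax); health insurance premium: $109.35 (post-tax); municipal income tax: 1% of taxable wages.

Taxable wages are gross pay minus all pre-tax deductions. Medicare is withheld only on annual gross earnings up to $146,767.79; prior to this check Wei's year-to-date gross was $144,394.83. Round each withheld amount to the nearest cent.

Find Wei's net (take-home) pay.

$2,514.19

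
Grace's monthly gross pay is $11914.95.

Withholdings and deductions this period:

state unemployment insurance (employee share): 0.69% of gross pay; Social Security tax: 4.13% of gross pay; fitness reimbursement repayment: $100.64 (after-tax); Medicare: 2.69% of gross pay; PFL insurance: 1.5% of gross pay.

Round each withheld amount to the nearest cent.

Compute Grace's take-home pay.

Medicare: $11914.95 × 0.0269 = $320.51
State unemployment insurance (employee share): $11914.95 × 0.0069 = $82.21
Social Security tax: $11914.95 × 0.0413 = $492.09
PFL insurance: $11914.95 × 0.015 = $178.72
Fitness reimbursement repayment: $100.64
Total deductions = $320.51 + $82.21 + $492.09 + $178.72 + $100.64 = $1174.17
Net pay = $11914.95 − $1174.17 = $10740.78

$10740.78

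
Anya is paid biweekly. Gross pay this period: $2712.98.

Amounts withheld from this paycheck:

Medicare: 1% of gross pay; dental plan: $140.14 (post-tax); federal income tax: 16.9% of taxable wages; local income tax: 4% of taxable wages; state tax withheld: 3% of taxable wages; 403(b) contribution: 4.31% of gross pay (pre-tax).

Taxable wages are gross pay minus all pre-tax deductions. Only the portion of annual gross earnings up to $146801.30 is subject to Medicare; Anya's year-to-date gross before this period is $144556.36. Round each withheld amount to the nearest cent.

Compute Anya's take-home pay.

403(b) contribution: $2712.98 × 0.0431 = $116.93
Taxable wages = $2712.98 − $116.93 = $2596.05
State tax withheld: $2596.05 × 0.03 = $77.88
Federal income tax: $2596.05 × 0.169 = $438.73
Local income tax: $2596.05 × 0.04 = $103.84
Medicare: only $146801.30 − $144556.36 = $2244.94 of this check is subject → $2244.94 × 0.01 = $22.45
Dental plan: $140.14
Total deductions = $116.93 + $77.88 + $438.73 + $103.84 + $22.45 + $140.14 = $899.97
Net pay = $2712.98 − $899.97 = $1813.01

$1813.01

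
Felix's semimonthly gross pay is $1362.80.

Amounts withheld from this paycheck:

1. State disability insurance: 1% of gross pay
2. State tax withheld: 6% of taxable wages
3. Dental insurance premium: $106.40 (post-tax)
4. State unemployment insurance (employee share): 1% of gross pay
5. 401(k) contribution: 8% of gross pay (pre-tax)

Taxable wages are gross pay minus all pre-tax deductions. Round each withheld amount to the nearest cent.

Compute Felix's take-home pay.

401(k) contribution: $1362.80 × 0.08 = $109.02
Taxable wages = $1362.80 − $109.02 = $1253.78
State tax withheld: $1253.78 × 0.06 = $75.23
State unemployment insurance (employee share): $1362.80 × 0.01 = $13.63
State disability insurance: $1362.80 × 0.01 = $13.63
Dental insurance premium: $106.40
Total deductions = $109.02 + $75.23 + $13.63 + $13.63 + $106.40 = $317.91
Net pay = $1362.80 − $317.91 = $1044.89

$1044.89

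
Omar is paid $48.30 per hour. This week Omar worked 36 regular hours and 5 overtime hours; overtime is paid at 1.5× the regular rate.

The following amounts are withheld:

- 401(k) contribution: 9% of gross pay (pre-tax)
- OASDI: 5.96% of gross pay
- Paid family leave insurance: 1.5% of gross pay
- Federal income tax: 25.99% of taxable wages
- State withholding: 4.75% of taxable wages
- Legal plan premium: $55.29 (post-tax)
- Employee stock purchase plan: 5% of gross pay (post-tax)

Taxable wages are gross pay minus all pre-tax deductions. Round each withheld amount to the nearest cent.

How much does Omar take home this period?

$1007.14

Regular pay: 36 × $48.30 = $1738.80
Overtime pay: 5 × $48.30 × 1.5 = $362.25
Gross pay = $1738.80 + $362.25 = $2101.05
401(k) contribution: $2101.05 × 0.09 = $189.09
Taxable wages = $2101.05 − $189.09 = $1911.96
Federal income tax: $1911.96 × 0.2599 = $496.92
State withholding: $1911.96 × 0.0475 = $90.82
OASDI: $2101.05 × 0.0596 = $125.22
Paid family leave insurance: $2101.05 × 0.015 = $31.52
Employee stock purchase plan: $2101.05 × 0.05 = $105.05
Legal plan premium: $55.29
Total deductions = $189.09 + $496.92 + $90.82 + $125.22 + $31.52 + $105.05 + $55.29 = $1093.91
Net pay = $2101.05 − $1093.91 = $1007.14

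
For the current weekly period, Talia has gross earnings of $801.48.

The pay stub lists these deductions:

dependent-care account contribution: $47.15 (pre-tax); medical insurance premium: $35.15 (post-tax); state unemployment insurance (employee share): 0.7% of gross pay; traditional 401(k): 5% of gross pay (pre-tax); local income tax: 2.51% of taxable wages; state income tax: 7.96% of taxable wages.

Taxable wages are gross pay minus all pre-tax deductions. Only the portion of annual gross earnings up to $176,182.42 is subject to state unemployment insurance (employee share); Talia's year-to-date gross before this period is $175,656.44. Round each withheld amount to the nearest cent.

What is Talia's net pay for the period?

$600.64

Dependent-care account contribution: $47.15
Traditional 401(k): $801.48 × 0.05 = $40.07
Pre-tax total = $47.15 + $40.07 = $87.22
Taxable wages = $801.48 − $87.22 = $714.26
Local income tax: $714.26 × 0.0251 = $17.93
State income tax: $714.26 × 0.0796 = $56.86
State unemployment insurance (employee share): only $176,182.42 − $175,656.44 = $525.98 of this check is subject → $525.98 × 0.007 = $3.68
Medical insurance premium: $35.15
Total deductions = $47.15 + $40.07 + $17.93 + $56.86 + $3.68 + $35.15 = $200.84
Net pay = $801.48 − $200.84 = $600.64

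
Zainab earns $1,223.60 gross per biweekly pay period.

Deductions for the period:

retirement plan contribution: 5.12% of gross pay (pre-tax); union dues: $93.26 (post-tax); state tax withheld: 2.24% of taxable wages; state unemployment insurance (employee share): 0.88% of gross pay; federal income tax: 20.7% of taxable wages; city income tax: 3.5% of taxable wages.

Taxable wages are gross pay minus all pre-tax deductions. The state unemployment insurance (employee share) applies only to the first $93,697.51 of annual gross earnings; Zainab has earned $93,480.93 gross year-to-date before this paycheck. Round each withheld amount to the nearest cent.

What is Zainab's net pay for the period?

Retirement plan contribution: $1,223.60 × 0.0512 = $62.65
Taxable wages = $1,223.60 − $62.65 = $1,160.95
Federal income tax: $1,160.95 × 0.207 = $240.32
State tax withheld: $1,160.95 × 0.0224 = $26.01
City income tax: $1,160.95 × 0.035 = $40.63
State unemployment insurance (employee share): only $93,697.51 − $93,480.93 = $216.58 of this check is subject → $216.58 × 0.0088 = $1.91
Union dues: $93.26
Total deductions = $62.65 + $240.32 + $26.01 + $40.63 + $1.91 + $93.26 = $464.78
Net pay = $1,223.60 − $464.78 = $758.82

$758.82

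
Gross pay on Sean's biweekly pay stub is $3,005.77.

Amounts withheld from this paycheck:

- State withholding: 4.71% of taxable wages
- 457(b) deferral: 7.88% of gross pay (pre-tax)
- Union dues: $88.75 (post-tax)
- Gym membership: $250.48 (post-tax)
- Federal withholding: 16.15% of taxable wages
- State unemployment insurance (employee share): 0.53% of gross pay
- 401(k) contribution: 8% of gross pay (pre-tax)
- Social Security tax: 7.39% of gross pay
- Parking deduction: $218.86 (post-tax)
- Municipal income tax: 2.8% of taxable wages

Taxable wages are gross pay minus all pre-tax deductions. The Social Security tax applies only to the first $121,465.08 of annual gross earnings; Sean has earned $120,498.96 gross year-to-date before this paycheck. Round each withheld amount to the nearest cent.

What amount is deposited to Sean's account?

457(b) deferral: $3,005.77 × 0.0788 = $236.85
401(k) contribution: $3,005.77 × 0.08 = $240.46
Pre-tax total = $236.85 + $240.46 = $477.31
Taxable wages = $3,005.77 − $477.31 = $2,528.46
Municipal income tax: $2,528.46 × 0.028 = $70.80
State withholding: $2,528.46 × 0.0471 = $119.09
Federal withholding: $2,528.46 × 0.1615 = $408.35
State unemployment insurance (employee share): $3,005.77 × 0.0053 = $15.93
Social Security tax: only $121,465.08 − $120,498.96 = $966.12 of this check is subject → $966.12 × 0.0739 = $71.40
Union dues: $88.75
Gym membership: $250.48
Parking deduction: $218.86
Total deductions = $236.85 + $240.46 + $70.80 + $119.09 + $408.35 + $15.93 + $71.40 + $88.75 + $250.48 + $218.86 = $1,720.97
Net pay = $3,005.77 − $1,720.97 = $1,284.80

$1,284.80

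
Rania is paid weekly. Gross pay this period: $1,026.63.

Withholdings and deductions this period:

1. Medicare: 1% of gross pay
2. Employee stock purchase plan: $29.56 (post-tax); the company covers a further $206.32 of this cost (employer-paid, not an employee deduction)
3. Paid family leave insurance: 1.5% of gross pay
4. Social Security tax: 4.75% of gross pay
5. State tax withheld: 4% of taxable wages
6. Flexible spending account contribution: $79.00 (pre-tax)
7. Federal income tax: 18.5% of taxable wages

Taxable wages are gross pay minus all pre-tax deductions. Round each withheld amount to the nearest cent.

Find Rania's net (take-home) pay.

$630.42

Flexible spending account contribution: $79.00
Taxable wages = $1,026.63 − $79.00 = $947.63
Federal income tax: $947.63 × 0.185 = $175.31
State tax withheld: $947.63 × 0.04 = $37.91
Social Security tax: $1,026.63 × 0.0475 = $48.76
Paid family leave insurance: $1,026.63 × 0.015 = $15.40
Medicare: $1,026.63 × 0.01 = $10.27
Employee stock purchase plan: $29.56
(Employer's $206.32 toward employee stock purchase plan is not withheld from the employee.)
Total deductions = $79.00 + $175.31 + $37.91 + $48.76 + $15.40 + $10.27 + $29.56 = $396.21
Net pay = $1,026.63 − $396.21 = $630.42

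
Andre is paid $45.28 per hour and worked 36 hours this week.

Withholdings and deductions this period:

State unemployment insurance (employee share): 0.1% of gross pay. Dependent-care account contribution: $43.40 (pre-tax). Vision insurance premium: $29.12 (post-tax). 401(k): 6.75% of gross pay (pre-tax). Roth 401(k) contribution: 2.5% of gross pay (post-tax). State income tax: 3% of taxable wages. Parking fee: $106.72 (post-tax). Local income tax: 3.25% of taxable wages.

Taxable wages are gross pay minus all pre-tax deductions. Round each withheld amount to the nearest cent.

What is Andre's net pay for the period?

$1,206.14

Gross pay: 36 × $45.28 = $1,630.08
Dependent-care account contribution: $43.40
401(k): $1,630.08 × 0.0675 = $110.03
Pre-tax total = $43.40 + $110.03 = $153.43
Taxable wages = $1,630.08 − $153.43 = $1,476.65
State income tax: $1,476.65 × 0.03 = $44.30
Local income tax: $1,476.65 × 0.0325 = $47.99
State unemployment insurance (employee share): $1,630.08 × 0.001 = $1.63
Parking fee: $106.72
Roth 401(k) contribution: $1,630.08 × 0.025 = $40.75
Vision insurance premium: $29.12
Total deductions = $43.40 + $110.03 + $44.30 + $47.99 + $1.63 + $106.72 + $40.75 + $29.12 = $423.94
Net pay = $1,630.08 − $423.94 = $1,206.14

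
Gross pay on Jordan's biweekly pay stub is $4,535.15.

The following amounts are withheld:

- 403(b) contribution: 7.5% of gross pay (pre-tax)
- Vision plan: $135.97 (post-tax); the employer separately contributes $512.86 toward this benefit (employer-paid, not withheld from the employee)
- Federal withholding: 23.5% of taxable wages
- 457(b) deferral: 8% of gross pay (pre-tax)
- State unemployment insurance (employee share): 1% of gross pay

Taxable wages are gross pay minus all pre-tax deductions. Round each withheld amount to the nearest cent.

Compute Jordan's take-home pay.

403(b) contribution: $4,535.15 × 0.075 = $340.14
457(b) deferral: $4,535.15 × 0.08 = $362.81
Pre-tax total = $340.14 + $362.81 = $702.95
Taxable wages = $4,535.15 − $702.95 = $3,832.20
Federal withholding: $3,832.20 × 0.235 = $900.57
State unemployment insurance (employee share): $4,535.15 × 0.01 = $45.35
Vision plan: $135.97
(Employer's $512.86 toward vision plan is not withheld from the employee.)
Total deductions = $340.14 + $362.81 + $900.57 + $45.35 + $135.97 = $1,784.84
Net pay = $4,535.15 − $1,784.84 = $2,750.31

$2,750.31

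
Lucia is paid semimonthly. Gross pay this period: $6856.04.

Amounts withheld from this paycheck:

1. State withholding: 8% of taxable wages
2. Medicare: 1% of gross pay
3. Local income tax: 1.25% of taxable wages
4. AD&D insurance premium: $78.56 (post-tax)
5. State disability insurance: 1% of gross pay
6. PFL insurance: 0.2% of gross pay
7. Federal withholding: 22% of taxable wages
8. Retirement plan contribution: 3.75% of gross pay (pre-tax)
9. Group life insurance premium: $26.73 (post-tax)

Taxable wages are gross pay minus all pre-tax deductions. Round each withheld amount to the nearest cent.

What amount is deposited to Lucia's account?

$4280.64

Retirement plan contribution: $6856.04 × 0.0375 = $257.10
Taxable wages = $6856.04 − $257.10 = $6598.94
Local income tax: $6598.94 × 0.0125 = $82.49
State withholding: $6598.94 × 0.08 = $527.92
Federal withholding: $6598.94 × 0.22 = $1451.77
State disability insurance: $6856.04 × 0.01 = $68.56
PFL insurance: $6856.04 × 0.002 = $13.71
Medicare: $6856.04 × 0.01 = $68.56
AD&D insurance premium: $78.56
Group life insurance premium: $26.73
Total deductions = $257.10 + $82.49 + $527.92 + $1451.77 + $68.56 + $13.71 + $68.56 + $78.56 + $26.73 = $2575.40
Net pay = $6856.04 − $2575.40 = $4280.64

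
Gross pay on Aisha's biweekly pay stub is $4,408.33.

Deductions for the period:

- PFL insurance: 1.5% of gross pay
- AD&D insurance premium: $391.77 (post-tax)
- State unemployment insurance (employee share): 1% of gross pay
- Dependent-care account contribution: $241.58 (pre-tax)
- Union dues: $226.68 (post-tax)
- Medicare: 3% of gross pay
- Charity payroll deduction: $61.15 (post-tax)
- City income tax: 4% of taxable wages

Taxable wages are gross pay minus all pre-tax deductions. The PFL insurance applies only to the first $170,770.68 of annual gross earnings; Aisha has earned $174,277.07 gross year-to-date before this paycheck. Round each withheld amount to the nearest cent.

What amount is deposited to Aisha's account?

$3,144.15

Dependent-care account contribution: $241.58
Taxable wages = $4,408.33 − $241.58 = $4,166.75
City income tax: $4,166.75 × 0.04 = $166.67
State unemployment insurance (employee share): $4,408.33 × 0.01 = $44.08
PFL insurance: annual cap $170,770.68 already reached (YTD $174,277.07), so $0.00
Medicare: $4,408.33 × 0.03 = $132.25
Union dues: $226.68
AD&D insurance premium: $391.77
Charity payroll deduction: $61.15
Total deductions = $241.58 + $166.67 + $44.08 + $0.00 + $132.25 + $226.68 + $391.77 + $61.15 = $1,264.18
Net pay = $4,408.33 − $1,264.18 = $3,144.15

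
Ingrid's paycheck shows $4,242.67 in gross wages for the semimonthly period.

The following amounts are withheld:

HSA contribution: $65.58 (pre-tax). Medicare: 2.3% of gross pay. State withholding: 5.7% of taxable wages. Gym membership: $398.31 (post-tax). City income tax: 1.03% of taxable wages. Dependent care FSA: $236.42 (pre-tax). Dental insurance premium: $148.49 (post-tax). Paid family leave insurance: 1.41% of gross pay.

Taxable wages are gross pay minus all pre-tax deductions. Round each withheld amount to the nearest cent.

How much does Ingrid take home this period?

$2,971.26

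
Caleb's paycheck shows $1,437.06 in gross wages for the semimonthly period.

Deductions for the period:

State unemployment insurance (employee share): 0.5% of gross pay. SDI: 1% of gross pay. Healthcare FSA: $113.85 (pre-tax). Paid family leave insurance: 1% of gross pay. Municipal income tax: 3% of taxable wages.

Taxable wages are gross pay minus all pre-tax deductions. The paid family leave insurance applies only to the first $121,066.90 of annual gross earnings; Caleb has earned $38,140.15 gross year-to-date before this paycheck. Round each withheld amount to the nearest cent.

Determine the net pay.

Healthcare FSA: $113.85
Taxable wages = $1,437.06 − $113.85 = $1,323.21
Municipal income tax: $1,323.21 × 0.03 = $39.70
SDI: $1,437.06 × 0.01 = $14.37
Paid family leave insurance: cap not yet reached, full $1,437.06 is subject → $1,437.06 × 0.01 = $14.37
State unemployment insurance (employee share): $1,437.06 × 0.005 = $7.19
Total deductions = $113.85 + $39.70 + $14.37 + $14.37 + $7.19 = $189.48
Net pay = $1,437.06 − $189.48 = $1,247.58

$1,247.58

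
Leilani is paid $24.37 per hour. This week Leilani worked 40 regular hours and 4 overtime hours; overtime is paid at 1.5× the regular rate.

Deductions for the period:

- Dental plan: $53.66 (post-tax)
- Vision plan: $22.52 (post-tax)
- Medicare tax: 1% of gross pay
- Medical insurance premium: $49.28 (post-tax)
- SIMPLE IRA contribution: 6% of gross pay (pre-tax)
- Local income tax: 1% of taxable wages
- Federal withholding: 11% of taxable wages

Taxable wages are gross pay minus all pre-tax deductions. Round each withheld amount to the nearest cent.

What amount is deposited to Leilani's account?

Regular pay: 40 × $24.37 = $974.80
Overtime pay: 4 × $24.37 × 1.5 = $146.22
Gross pay = $974.80 + $146.22 = $1,121.02
SIMPLE IRA contribution: $1,121.02 × 0.06 = $67.26
Taxable wages = $1,121.02 − $67.26 = $1,053.76
Local income tax: $1,053.76 × 0.01 = $10.54
Federal withholding: $1,053.76 × 0.11 = $115.91
Medicare tax: $1,121.02 × 0.01 = $11.21
Vision plan: $22.52
Medical insurance premium: $49.28
Dental plan: $53.66
Total deductions = $67.26 + $10.54 + $115.91 + $11.21 + $22.52 + $49.28 + $53.66 = $330.38
Net pay = $1,121.02 − $330.38 = $790.64

$790.64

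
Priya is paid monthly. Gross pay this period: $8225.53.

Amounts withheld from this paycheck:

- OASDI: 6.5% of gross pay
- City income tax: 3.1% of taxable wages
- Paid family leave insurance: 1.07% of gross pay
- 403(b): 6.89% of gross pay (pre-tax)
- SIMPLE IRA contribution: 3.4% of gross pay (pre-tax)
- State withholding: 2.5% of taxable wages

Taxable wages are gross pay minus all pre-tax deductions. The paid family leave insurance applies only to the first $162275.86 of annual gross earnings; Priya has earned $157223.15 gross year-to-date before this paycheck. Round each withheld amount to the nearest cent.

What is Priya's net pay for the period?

$6377.17

SIMPLE IRA contribution: $8225.53 × 0.034 = $279.67
403(b): $8225.53 × 0.0689 = $566.74
Pre-tax total = $279.67 + $566.74 = $846.41
Taxable wages = $8225.53 − $846.41 = $7379.12
City income tax: $7379.12 × 0.031 = $228.75
State withholding: $7379.12 × 0.025 = $184.48
OASDI: $8225.53 × 0.065 = $534.66
Paid family leave insurance: only $162275.86 − $157223.15 = $5052.71 of this check is subject → $5052.71 × 0.0107 = $54.06
Total deductions = $279.67 + $566.74 + $228.75 + $184.48 + $534.66 + $54.06 = $1848.36
Net pay = $8225.53 − $1848.36 = $6377.17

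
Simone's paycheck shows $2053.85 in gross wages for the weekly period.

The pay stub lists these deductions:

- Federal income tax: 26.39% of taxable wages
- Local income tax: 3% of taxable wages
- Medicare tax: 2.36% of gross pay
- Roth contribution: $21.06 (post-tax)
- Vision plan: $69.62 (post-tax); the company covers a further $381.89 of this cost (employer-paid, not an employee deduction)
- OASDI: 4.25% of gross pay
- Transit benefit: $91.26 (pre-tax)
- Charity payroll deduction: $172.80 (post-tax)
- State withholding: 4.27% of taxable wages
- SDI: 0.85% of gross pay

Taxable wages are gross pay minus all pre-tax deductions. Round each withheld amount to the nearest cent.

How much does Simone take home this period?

$885.28

Transit benefit: $91.26
Taxable wages = $2053.85 − $91.26 = $1962.59
Federal income tax: $1962.59 × 0.2639 = $517.93
Local income tax: $1962.59 × 0.03 = $58.88
State withholding: $1962.59 × 0.0427 = $83.80
SDI: $2053.85 × 0.0085 = $17.46
OASDI: $2053.85 × 0.0425 = $87.29
Medicare tax: $2053.85 × 0.0236 = $48.47
Roth contribution: $21.06
Charity payroll deduction: $172.80
Vision plan: $69.62
(Employer's $381.89 toward vision plan is not withheld from the employee.)
Total deductions = $91.26 + $517.93 + $58.88 + $83.80 + $17.46 + $87.29 + $48.47 + $21.06 + $172.80 + $69.62 = $1168.57
Net pay = $2053.85 − $1168.57 = $885.28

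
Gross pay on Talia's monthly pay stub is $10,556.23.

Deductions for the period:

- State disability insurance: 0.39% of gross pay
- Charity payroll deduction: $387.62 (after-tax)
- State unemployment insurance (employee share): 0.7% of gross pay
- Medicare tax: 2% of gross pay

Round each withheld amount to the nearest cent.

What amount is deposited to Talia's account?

State unemployment insurance (employee share): $10,556.23 × 0.007 = $73.89
Medicare tax: $10,556.23 × 0.02 = $211.12
State disability insurance: $10,556.23 × 0.0039 = $41.17
Charity payroll deduction: $387.62
Total deductions = $73.89 + $211.12 + $41.17 + $387.62 = $713.80
Net pay = $10,556.23 − $713.80 = $9,842.43

$9,842.43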